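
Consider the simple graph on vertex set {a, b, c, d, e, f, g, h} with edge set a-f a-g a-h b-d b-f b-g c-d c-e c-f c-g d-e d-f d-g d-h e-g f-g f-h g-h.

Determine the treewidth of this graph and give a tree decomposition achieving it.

Treewidth 3.
One optimal decomposition is:
Bags: B1 = {d, f, g, h}  B2 = {b, d, f, g}  B3 = {c, d, f, g}  B4 = {c, d, e, g}  B5 = {a, f, g, h}
Tree: B1–B2, B2–B3, B3–B4, B1–B5

Each bag holds 4 vertices, so the decomposition has width 3, which upper-bounds the treewidth. Conversely, {c, d, e, g} is a clique of size 4, and the vertices of any clique must share a bag in every tree decomposition; so some bag has ≥ 4 vertices and tw(G) ≥ 3. Combining the bounds, tw(G) = 3.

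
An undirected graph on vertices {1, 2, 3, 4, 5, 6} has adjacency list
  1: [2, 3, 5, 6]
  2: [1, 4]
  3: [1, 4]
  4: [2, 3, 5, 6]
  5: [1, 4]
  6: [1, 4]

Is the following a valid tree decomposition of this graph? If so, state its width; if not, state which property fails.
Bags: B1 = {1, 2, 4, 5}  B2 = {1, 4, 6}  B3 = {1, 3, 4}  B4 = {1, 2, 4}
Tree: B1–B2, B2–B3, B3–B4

A tree decomposition must satisfy three properties: every vertex lies in some bag; for every edge, both endpoints lie together in some bag; and for every vertex, the bags containing it form a connected subtree. Here bags containing vertex 2 are not connected in the tree, so the decomposition is invalid.

No — bags containing vertex 2 are not connected in the tree.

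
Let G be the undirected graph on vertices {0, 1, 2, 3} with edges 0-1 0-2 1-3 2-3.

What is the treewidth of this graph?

2

A width-2 tree decomposition is:
Bags: B1 = {0, 1, 3}  B2 = {0, 2, 3}
Tree: B1–B2
Each bag holds 3 vertices, so the decomposition has width 2, which upper-bounds the treewidth. Since 3–1–0–2–3 is a cycle in G, G is not acyclic. Forests are exactly the graphs of treewidth ≤ 1, so tw(G) ≥ 2. Combining the bounds, tw(G) = 2.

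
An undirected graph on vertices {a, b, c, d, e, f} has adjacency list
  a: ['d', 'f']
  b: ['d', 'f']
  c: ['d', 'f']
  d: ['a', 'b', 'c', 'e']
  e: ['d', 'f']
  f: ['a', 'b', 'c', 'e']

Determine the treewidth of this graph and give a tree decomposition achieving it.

Treewidth 2.
One optimal decomposition is:
Bags: B1 = {a, d, f}  B2 = {c, d, f}  B3 = {d, e, f}  B4 = {b, d, f}
Tree: B1–B2, B2–B3, B3–B4

Every bag has size at most 3, so the width is 3 − 1 = 2 and tw(G) ≤ 2. Since f–a–d–c–f is a cycle in G, G is not acyclic. Forests are exactly the graphs of treewidth ≤ 1, so tw(G) ≥ 2. Combining the bounds, tw(G) = 2.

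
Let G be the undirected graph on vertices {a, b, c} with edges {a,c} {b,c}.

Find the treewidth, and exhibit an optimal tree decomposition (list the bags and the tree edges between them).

Treewidth 1.
Bags: B1 = {a, c}  B2 = {b, c}
Tree: B1–B2

Every bag has size at most 2, so the width is 2 − 1 = 1 and tw(G) ≤ 1. G has an edge, so its treewidth is at least 1. Combining the bounds, tw(G) = 1.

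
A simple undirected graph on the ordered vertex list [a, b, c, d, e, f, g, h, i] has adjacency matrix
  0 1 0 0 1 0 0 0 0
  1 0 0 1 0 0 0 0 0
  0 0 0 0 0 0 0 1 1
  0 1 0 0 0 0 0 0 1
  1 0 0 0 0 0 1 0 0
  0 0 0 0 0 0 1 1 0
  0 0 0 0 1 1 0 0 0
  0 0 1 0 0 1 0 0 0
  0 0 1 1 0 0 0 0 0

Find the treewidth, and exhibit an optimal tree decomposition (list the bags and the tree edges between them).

The largest bag has 3 vertices, giving width 2; this decomposition certifies tw(G) ≤ 2. Since g–f–h–c–i–d–b–a–e–g is a cycle in G, G is not acyclic. Forests are exactly the graphs of treewidth ≤ 1, so tw(G) ≥ 2. Combining the bounds, tw(G) = 2.

Treewidth 2.
One optimal decomposition is:
Bags: B1 = {f, g, h}  B2 = {c, g, h}  B3 = {c, g, i}  B4 = {d, g, i}  B5 = {b, d, g}  B6 = {a, b, g}  B7 = {a, e, g}
Tree: B1–B2, B2–B3, B3–B4, B4–B5, B5–B6, B6–B7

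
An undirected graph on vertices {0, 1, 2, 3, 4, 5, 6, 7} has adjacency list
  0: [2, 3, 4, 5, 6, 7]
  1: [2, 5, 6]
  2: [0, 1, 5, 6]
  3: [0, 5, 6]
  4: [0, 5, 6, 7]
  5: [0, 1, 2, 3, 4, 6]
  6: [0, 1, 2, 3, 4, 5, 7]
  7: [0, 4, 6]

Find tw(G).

3

A width-3 tree decomposition is:
Bags: B1 = {0, 4, 5, 6}  B2 = {0, 2, 5, 6}  B3 = {0, 3, 5, 6}  B4 = {1, 2, 5, 6}  B5 = {0, 4, 6, 7}
Tree: B1–B2, B1–B3, B2–B4, B1–B5
Every bag has size at most 4, so the width is 4 − 1 = 3 and tw(G) ≤ 3. Conversely, {0, 2, 5, 6} is a clique of size 4, and the vertices of any clique must share a bag in every tree decomposition; so some bag has ≥ 4 vertices and tw(G) ≥ 3. Hence tw(G) = 3 exactly.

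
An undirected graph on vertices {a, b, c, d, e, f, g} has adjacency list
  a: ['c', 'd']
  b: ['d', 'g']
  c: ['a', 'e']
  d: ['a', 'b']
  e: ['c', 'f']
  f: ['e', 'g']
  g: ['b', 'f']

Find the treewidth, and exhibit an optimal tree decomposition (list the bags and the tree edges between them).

Treewidth 2.
Bags: B1 = {a, c, e}  B2 = {a, e, f}  B3 = {a, f, g}  B4 = {a, b, g}  B5 = {a, b, d}
Tree: B1–B2, B2–B3, B3–B4, B4–B5

Every bag has size at most 3, so the width is 3 − 1 = 2 and tw(G) ≤ 2. The edges a–c–e–f–g–b–d–a form a cycle, so G is not a tree and its treewidth is at least 2. Combining the bounds, tw(G) = 2.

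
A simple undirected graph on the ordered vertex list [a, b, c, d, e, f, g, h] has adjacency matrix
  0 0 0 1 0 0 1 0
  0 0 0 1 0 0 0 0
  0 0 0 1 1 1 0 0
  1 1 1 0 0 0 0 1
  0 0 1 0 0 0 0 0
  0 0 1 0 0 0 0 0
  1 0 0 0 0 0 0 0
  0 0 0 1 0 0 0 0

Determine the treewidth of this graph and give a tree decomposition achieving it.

Treewidth 1.
Bags: B1 = {a, d}  B2 = {d, h}  B3 = {c, d}  B4 = {b, d}  B5 = {a, g}  B6 = {c, e}  B7 = {c, f}
Tree: B1–B2, B2–B3, B3–B4, B1–B5, B3–B6, B6–B7

Each bag holds 2 vertices, so the decomposition has width 1, which upper-bounds the treewidth. Since G has at least one edge (e.g. a–d), it is not an edgeless graph, so tw(G) ≥ 1. Combining the bounds, tw(G) = 1.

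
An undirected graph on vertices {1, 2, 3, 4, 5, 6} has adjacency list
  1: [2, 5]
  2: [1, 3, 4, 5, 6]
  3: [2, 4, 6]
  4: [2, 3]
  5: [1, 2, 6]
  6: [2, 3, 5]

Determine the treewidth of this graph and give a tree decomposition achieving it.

Every bag has size at most 3, so the width is 3 − 1 = 2 and tw(G) ≤ 2. On the other hand G contains the 3-clique {1, 2, 5}. A clique must lie in a single bag of any decomposition, so no decomposition can have width below 2. Combining the bounds, tw(G) = 2.

Treewidth 2.
Bags: B1 = {2, 3, 6}  B2 = {2, 5, 6}  B3 = {2, 3, 4}  B4 = {1, 2, 5}
Tree: B1–B2, B1–B3, B2–B4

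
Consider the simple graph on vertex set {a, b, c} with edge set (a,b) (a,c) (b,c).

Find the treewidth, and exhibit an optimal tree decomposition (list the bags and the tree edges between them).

A single bag containing all 3 vertices is trivially a valid decomposition of width 2. Conversely, {a, b, c} is a clique of size 3, and the vertices of any clique must share a bag in every tree decomposition; so some bag has ≥ 3 vertices and tw(G) ≥ 2. The upper and lower bounds meet at 2, so that is the treewidth.

Treewidth 2.
Bags: B1 = {a, b, c}
Tree: (single bag)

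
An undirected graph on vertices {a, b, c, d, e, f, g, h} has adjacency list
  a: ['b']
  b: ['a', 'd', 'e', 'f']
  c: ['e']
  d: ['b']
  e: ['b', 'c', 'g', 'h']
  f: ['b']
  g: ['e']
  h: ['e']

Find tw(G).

A width-1 tree decomposition is:
Bags: B1 = {b, e}  B2 = {b, d}  B3 = {e, h}  B4 = {c, e}  B5 = {b, f}  B6 = {e, g}  B7 = {a, b}
Tree: B1–B2, B1–B3, B1–B4, B2–B5, B4–B6, B5–B7
Each bag holds 2 vertices, so the decomposition has width 1, which upper-bounds the treewidth. Since G has at least one edge (e.g. e–b), it is not an edgeless graph, so tw(G) ≥ 1. The upper and lower bounds meet at 1, so that is the treewidth.

1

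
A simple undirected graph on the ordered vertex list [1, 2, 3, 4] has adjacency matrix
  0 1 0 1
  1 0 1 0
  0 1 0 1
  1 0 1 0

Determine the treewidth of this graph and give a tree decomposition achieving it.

Treewidth 2.
One such decomposition:
Bags: B1 = {1, 2, 4}  B2 = {2, 3, 4}
Tree: B1–B2

The largest bag has 3 vertices, giving width 2; this decomposition certifies tw(G) ≤ 2. Since 2–1–4–3–2 is a cycle in G, G is not acyclic. Forests are exactly the graphs of treewidth ≤ 1, so tw(G) ≥ 2. Hence tw(G) = 2 exactly.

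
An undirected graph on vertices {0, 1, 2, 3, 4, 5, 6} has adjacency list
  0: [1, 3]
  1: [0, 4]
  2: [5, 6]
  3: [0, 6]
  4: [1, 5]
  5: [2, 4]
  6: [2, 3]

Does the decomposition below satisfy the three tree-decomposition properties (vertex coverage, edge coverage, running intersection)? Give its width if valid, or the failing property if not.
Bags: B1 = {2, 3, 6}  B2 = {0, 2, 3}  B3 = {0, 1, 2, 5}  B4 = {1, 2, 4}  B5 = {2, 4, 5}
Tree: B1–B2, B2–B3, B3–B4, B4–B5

A tree decomposition must satisfy three properties: every vertex lies in some bag; for every edge, both endpoints lie together in some bag; and for every vertex, the bags containing it form a connected subtree. Here bags containing vertex 5 are not connected in the tree, so the decomposition is invalid.

No — bags containing vertex 5 are not connected in the tree.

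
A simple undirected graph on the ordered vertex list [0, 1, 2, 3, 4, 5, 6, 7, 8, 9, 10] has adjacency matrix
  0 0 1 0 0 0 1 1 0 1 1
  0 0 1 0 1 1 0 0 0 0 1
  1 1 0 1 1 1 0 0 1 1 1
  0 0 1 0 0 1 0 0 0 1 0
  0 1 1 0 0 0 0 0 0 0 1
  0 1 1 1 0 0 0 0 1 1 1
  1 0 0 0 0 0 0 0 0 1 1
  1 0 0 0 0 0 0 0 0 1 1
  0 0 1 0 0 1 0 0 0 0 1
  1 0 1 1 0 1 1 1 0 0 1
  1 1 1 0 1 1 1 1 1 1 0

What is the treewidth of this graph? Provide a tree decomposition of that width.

Each bag holds 4 vertices, so the decomposition has width 3, which upper-bounds the treewidth. On the other hand G contains the 4-clique {0, 2, 9, 10}. A clique must lie in a single bag of any decomposition, so no decomposition can have width below 3. The upper and lower bounds meet at 3, so that is the treewidth.

Treewidth 3.
One such decomposition:
Bags: B1 = {2, 5, 9, 10}  B2 = {0, 2, 9, 10}  B3 = {0, 7, 9, 10}  B4 = {2, 5, 8, 10}  B5 = {2, 3, 5, 9}  B6 = {0, 6, 9, 10}  B7 = {1, 2, 5, 10}  B8 = {1, 2, 4, 10}
Tree: B1–B2, B2–B3, B1–B4, B1–B5, B3–B6, B1–B7, B7–B8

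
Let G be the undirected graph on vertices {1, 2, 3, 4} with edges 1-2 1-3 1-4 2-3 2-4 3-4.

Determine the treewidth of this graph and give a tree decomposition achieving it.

With just one bag of size 4, the width is 4 − 1 = 3, so tw(G) ≤ 3. For the lower bound, the 4 vertices {1, 2, 3, 4} are pairwise adjacent, and any tree decomposition puts a clique entirely inside one bag — forcing width ≥ 3. Combining the bounds, tw(G) = 3.

Treewidth 3.
One optimal decomposition is:
Bags: B1 = {1, 2, 3, 4}
Tree: (single bag)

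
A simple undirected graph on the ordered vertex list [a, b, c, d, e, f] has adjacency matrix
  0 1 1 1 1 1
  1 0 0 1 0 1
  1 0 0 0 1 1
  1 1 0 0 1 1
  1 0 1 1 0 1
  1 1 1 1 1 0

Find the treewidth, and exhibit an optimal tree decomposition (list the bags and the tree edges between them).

The largest bag has 4 vertices, giving width 3; this decomposition certifies tw(G) ≤ 3. On the other hand G contains the 4-clique {a, d, e, f}. A clique must lie in a single bag of any decomposition, so no decomposition can have width below 3. Combining the bounds, tw(G) = 3.

Treewidth 3.
One such decomposition:
Bags: B1 = {a, b, d, f}  B2 = {a, d, e, f}  B3 = {a, c, e, f}
Tree: B1–B2, B2–B3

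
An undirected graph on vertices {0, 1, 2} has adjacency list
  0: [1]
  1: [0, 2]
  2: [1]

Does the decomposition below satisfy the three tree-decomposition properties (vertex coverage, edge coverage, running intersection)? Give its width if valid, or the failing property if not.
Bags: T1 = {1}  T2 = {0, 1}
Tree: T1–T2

No — vertex 2 appears in no bag.

A tree decomposition must satisfy three properties: every vertex lies in some bag; for every edge, both endpoints lie together in some bag; and for every vertex, the bags containing it form a connected subtree. Here vertex 2 appears in no bag, so the decomposition is invalid.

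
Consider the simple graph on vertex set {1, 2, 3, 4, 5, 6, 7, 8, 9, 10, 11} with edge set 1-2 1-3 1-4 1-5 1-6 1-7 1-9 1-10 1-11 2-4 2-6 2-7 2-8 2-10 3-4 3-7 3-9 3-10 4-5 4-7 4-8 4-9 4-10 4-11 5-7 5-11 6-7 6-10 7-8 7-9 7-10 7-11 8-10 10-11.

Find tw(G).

A width-4 tree decomposition is:
Bags: B1 = {1, 4, 7, 10, 11}  B2 = {1, 2, 4, 7, 10}  B3 = {1, 4, 5, 7, 11}  B4 = {1, 3, 4, 7, 10}  B5 = {1, 3, 4, 7, 9}  B6 = {2, 4, 7, 8, 10}  B7 = {1, 2, 6, 7, 10}
Tree: B1–B2, B1–B3, B1–B4, B4–B5, B2–B6, B2–B7
The largest bag has 5 vertices, giving width 4; this decomposition certifies tw(G) ≤ 4. For the lower bound, the 5 vertices {2, 4, 7, 8, 10} are pairwise adjacent, and any tree decomposition puts a clique entirely inside one bag — forcing width ≥ 4. The upper and lower bounds meet at 4, so that is the treewidth.

4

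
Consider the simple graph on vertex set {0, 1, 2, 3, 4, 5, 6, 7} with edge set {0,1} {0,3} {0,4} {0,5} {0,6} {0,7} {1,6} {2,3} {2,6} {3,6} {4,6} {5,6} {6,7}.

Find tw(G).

A width-2 tree decomposition is:
Bags: B1 = {0, 1, 6}  B2 = {0, 3, 6}  B3 = {0, 6, 7}  B4 = {2, 3, 6}  B5 = {0, 4, 6}  B6 = {0, 5, 6}
Tree: B1–B2, B2–B3, B2–B4, B3–B5, B5–B6
Every bag has size at most 3, so the width is 3 − 1 = 2 and tw(G) ≤ 2. On the other hand G contains the 3-clique {0, 1, 6}. A clique must lie in a single bag of any decomposition, so no decomposition can have width below 2. Therefore the treewidth is 2.

2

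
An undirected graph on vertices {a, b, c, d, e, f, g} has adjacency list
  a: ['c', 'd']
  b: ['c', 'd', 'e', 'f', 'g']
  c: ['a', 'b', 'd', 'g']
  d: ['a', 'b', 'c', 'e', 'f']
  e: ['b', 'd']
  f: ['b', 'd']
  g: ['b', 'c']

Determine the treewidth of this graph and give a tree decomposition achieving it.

Treewidth 2.
One such decomposition:
Bags: B1 = {b, c, d}  B2 = {b, d, f}  B3 = {a, c, d}  B4 = {b, d, e}  B5 = {b, c, g}
Tree: B1–B2, B1–B3, B1–B4, B1–B5

Each bag holds 3 vertices, so the decomposition has width 2, which upper-bounds the treewidth. On the other hand G contains the 3-clique {a, c, d}. A clique must lie in a single bag of any decomposition, so no decomposition can have width below 2. Hence tw(G) = 2 exactly.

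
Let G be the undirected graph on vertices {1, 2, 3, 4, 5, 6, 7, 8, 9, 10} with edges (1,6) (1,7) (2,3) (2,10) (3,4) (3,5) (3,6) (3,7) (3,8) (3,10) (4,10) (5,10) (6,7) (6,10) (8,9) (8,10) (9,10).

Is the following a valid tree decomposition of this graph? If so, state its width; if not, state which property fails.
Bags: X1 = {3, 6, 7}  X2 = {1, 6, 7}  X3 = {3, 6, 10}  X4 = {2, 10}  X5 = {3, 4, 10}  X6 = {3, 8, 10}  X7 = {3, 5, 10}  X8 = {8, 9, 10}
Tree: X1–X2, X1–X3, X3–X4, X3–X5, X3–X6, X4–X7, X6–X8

No — edge (3,2) lies in no bag.

A tree decomposition must satisfy three properties: every vertex lies in some bag; for every edge, both endpoints lie together in some bag; and for every vertex, the bags containing it form a connected subtree. Here edge (3,2) lies in no bag, so the decomposition is invalid.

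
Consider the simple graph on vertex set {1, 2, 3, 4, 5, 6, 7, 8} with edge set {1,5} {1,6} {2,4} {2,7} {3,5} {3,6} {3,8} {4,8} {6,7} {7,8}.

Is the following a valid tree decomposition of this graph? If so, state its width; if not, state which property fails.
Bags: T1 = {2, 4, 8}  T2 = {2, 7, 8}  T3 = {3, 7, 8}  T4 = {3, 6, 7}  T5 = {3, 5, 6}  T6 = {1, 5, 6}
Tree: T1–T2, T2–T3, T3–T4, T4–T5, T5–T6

Checking the three conditions: (i) the bags cover all of {1, 2, 3, 4, 5, 6, 7, 8}; (ii) for each edge, some bag contains both endpoints; (iii) the bags containing any fixed vertex form a subtree. All hold, so the decomposition is valid with width 3 − 1 = 2.

Yes; width 2.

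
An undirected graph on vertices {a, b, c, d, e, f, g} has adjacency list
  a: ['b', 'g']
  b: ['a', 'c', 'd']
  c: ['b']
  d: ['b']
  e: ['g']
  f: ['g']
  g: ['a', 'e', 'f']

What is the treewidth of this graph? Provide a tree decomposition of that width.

Treewidth 1.
One such decomposition:
Bags: B1 = {e, g}  B2 = {a, g}  B3 = {f, g}  B4 = {a, b}  B5 = {b, c}  B6 = {b, d}
Tree: B1–B2, B1–B3, B2–B4, B4–B5, B4–B6

Every bag has size at most 2, so the width is 2 − 1 = 1 and tw(G) ≤ 1. Since G has at least one edge (e.g. g–e), it is not an edgeless graph, so tw(G) ≥ 1. Combining the bounds, tw(G) = 1.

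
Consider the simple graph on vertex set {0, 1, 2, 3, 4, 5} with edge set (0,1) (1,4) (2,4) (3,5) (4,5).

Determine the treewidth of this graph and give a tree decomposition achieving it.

Treewidth 1.
One such decomposition:
Bags: B1 = {3, 5}  B2 = {4, 5}  B3 = {1, 4}  B4 = {0, 1}  B5 = {2, 4}
Tree: B1–B2, B2–B3, B3–B4, B3–B5

Every bag has size at most 2, so the width is 2 − 1 = 1 and tw(G) ≤ 1. Since G has at least one edge (e.g. 3–5), it is not an edgeless graph, so tw(G) ≥ 1. The upper and lower bounds meet at 1, so that is the treewidth.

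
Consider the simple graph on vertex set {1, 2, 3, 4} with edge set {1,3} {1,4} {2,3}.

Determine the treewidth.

A width-1 tree decomposition is:
Bags: B1 = {2, 3}  B2 = {1, 3}  B3 = {1, 4}
Tree: B1–B2, B2–B3
Each bag holds 2 vertices, so the decomposition has width 1, which upper-bounds the treewidth. G has an edge, so its treewidth is at least 1. Combining the bounds, tw(G) = 1.

1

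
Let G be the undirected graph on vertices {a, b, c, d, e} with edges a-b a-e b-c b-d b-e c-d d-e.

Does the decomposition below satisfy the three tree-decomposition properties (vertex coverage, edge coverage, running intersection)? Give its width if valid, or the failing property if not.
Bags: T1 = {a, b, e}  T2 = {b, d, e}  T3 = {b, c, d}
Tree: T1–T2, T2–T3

Yes; width 2.

Checking the three conditions: (i) the bags cover all of {a, b, c, d, e}; (ii) for each edge, some bag contains both endpoints; (iii) the bags containing any fixed vertex form a subtree. All hold, so the decomposition is valid with width 3 − 1 = 2.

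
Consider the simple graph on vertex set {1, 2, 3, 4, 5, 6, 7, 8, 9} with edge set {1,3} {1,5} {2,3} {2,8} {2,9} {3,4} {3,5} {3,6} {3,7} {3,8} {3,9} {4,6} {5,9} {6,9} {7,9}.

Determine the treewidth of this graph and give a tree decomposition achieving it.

Treewidth 2.
One such decomposition:
Bags: B1 = {2, 3, 9}  B2 = {2, 3, 8}  B3 = {3, 6, 9}  B4 = {3, 5, 9}  B5 = {3, 7, 9}  B6 = {3, 4, 6}  B7 = {1, 3, 5}
Tree: B1–B2, B1–B3, B1–B4, B3–B5, B3–B6, B4–B7

Every bag has size at most 3, so the width is 3 − 1 = 2 and tw(G) ≤ 2. For the lower bound, the 3 vertices {2, 3, 8} are pairwise adjacent, and any tree decomposition puts a clique entirely inside one bag — forcing width ≥ 2. Therefore the treewidth is 2.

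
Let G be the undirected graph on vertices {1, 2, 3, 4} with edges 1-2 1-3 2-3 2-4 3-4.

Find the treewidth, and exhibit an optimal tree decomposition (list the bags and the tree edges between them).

Treewidth 2.
Bags: B1 = {2, 3, 4}  B2 = {1, 2, 3}
Tree: B1–B2

Each bag holds 3 vertices, so the decomposition has width 2, which upper-bounds the treewidth. On the other hand G contains the 3-clique {1, 2, 3}. A clique must lie in a single bag of any decomposition, so no decomposition can have width below 2. The upper and lower bounds meet at 2, so that is the treewidth.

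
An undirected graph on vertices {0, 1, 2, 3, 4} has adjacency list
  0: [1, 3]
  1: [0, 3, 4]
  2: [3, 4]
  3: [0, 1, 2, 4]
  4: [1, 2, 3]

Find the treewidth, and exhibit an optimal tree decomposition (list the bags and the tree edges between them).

Every bag has size at most 3, so the width is 3 − 1 = 2 and tw(G) ≤ 2. For the lower bound, the 3 vertices {0, 1, 3} are pairwise adjacent, and any tree decomposition puts a clique entirely inside one bag — forcing width ≥ 2. The upper and lower bounds meet at 2, so that is the treewidth.

Treewidth 2.
Bags: B1 = {1, 3, 4}  B2 = {0, 1, 3}  B3 = {2, 3, 4}
Tree: B1–B2, B1–B3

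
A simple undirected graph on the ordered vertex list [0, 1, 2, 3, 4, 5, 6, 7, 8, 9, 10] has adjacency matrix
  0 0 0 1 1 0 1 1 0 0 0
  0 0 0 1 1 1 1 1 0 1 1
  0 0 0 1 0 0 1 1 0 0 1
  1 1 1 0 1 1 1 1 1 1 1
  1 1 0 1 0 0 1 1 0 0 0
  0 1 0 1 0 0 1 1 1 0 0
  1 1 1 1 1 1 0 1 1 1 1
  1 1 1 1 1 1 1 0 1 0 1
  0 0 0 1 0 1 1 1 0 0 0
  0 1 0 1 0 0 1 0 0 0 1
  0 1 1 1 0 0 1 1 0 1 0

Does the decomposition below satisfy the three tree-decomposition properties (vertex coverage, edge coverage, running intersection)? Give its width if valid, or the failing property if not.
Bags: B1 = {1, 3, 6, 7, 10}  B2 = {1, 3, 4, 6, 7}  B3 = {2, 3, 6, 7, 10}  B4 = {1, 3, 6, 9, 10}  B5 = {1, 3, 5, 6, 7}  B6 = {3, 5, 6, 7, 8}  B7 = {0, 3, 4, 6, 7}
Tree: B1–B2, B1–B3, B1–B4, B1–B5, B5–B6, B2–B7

Yes; width 4.

Vertex coverage: the bags together contain {0, 1, 2, 3, 4, 5, 6, 7, 8, 9, 10}, the full vertex set. Edge coverage: each edge of G has both endpoints in at least one bag. Running intersection: for every vertex, the bags containing it form a connected subtree. All three properties hold, so this is a valid tree decomposition of width max|bag| − 1 = 4, and hence tw(G) ≤ 4.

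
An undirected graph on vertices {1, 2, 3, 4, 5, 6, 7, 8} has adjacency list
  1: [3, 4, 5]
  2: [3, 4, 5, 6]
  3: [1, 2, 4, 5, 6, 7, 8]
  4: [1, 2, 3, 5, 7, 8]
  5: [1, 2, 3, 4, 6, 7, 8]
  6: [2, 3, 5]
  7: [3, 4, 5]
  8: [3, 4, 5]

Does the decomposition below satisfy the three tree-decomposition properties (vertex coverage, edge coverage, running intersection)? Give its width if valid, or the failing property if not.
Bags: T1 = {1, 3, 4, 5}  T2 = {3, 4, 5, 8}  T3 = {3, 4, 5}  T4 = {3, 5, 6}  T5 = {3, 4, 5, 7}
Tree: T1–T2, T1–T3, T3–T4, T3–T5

No — vertex 2 appears in no bag.

A tree decomposition must satisfy three properties: every vertex lies in some bag; for every edge, both endpoints lie together in some bag; and for every vertex, the bags containing it form a connected subtree. Here vertex 2 appears in no bag, so the decomposition is invalid.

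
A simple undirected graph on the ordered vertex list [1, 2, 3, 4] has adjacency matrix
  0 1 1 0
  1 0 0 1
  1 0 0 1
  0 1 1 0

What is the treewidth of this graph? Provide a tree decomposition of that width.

Treewidth 2.
Bags: B1 = {1, 2, 4}  B2 = {1, 3, 4}
Tree: B1–B2

The largest bag has 3 vertices, giving width 2; this decomposition certifies tw(G) ≤ 2. For the lower bound, G contains the cycle 1–2–4–3–1, so G is not a forest; only forests have treewidth ≤ 1, hence tw(G) ≥ 2. Hence tw(G) = 2 exactly.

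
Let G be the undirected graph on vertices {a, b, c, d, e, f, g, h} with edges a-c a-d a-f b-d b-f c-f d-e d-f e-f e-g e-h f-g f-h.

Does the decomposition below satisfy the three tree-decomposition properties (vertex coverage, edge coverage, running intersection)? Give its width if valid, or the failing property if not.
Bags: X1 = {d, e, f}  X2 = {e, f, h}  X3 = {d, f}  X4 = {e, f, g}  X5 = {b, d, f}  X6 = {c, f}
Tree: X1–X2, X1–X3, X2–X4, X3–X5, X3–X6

No — vertex a appears in no bag.

A tree decomposition must satisfy three properties: every vertex lies in some bag; for every edge, both endpoints lie together in some bag; and for every vertex, the bags containing it form a connected subtree. Here vertex a appears in no bag, so the decomposition is invalid.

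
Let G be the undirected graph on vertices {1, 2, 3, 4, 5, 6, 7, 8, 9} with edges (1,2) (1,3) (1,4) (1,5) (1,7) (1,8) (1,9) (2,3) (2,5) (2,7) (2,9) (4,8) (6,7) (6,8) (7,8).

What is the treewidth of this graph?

A width-2 tree decomposition is:
Bags: B1 = {1, 7, 8}  B2 = {1, 2, 7}  B3 = {1, 2, 3}  B4 = {1, 2, 9}  B5 = {1, 4, 8}  B6 = {6, 7, 8}  B7 = {1, 2, 5}
Tree: B1–B2, B2–B3, B3–B4, B1–B5, B1–B6, B3–B7
Each bag holds 3 vertices, so the decomposition has width 2, which upper-bounds the treewidth. Conversely, {1, 4, 8} is a clique of size 3, and the vertices of any clique must share a bag in every tree decomposition; so some bag has ≥ 3 vertices and tw(G) ≥ 2. Hence tw(G) = 2 exactly.

2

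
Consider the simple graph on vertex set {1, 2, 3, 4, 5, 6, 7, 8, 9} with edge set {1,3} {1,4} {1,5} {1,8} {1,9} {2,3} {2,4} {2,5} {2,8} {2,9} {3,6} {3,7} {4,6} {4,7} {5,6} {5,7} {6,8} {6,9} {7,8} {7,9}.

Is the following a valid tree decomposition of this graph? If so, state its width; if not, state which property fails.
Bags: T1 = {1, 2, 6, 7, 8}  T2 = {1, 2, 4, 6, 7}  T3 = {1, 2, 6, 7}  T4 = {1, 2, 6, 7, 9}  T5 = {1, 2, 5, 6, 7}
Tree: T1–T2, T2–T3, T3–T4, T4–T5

No — vertex 3 appears in no bag.

A tree decomposition must satisfy three properties: every vertex lies in some bag; for every edge, both endpoints lie together in some bag; and for every vertex, the bags containing it form a connected subtree. Here vertex 3 appears in no bag, so the decomposition is invalid.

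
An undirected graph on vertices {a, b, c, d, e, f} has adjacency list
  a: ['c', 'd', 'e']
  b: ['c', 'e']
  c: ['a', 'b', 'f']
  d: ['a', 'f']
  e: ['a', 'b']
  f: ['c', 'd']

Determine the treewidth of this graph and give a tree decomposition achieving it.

The largest bag has 3 vertices, giving width 2; this decomposition certifies tw(G) ≤ 2. The edges e–b–c–a–e form a cycle, so G is not a tree and its treewidth is at least 2. Hence tw(G) = 2 exactly.

Treewidth 2.
One optimal decomposition is:
Bags: B1 = {a, b, e}  B2 = {a, b, c}  B3 = {a, c, d}  B4 = {c, d, f}
Tree: B1–B2, B2–B3, B3–B4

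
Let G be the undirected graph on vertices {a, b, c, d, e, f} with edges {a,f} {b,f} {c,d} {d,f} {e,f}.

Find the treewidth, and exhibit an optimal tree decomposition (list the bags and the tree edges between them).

Treewidth 1.
One such decomposition:
Bags: B1 = {a, f}  B2 = {b, f}  B3 = {d, f}  B4 = {c, d}  B5 = {e, f}
Tree: B1–B2, B1–B3, B3–B4, B2–B5

The largest bag has 2 vertices, giving width 1; this decomposition certifies tw(G) ≤ 1. Any graph with an edge has treewidth ≥ 1, and G has the edge f–a. Hence tw(G) = 1 exactly.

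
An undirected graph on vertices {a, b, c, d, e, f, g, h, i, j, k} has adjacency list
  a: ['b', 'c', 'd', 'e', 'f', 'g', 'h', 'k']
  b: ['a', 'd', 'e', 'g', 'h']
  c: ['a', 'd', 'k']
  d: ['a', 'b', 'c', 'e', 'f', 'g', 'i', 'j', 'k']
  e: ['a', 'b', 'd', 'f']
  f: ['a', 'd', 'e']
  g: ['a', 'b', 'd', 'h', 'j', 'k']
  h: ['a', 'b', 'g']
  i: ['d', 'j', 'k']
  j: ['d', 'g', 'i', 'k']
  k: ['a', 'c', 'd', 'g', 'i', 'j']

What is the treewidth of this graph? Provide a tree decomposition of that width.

Each bag holds 4 vertices, so the decomposition has width 3, which upper-bounds the treewidth. Conversely, {d, g, j, k} is a clique of size 4, and the vertices of any clique must share a bag in every tree decomposition; so some bag has ≥ 4 vertices and tw(G) ≥ 3. The upper and lower bounds meet at 3, so that is the treewidth.

Treewidth 3.
One such decomposition:
Bags: B1 = {a, d, g, k}  B2 = {a, b, d, g}  B3 = {d, g, j, k}  B4 = {a, b, d, e}  B5 = {a, c, d, k}  B6 = {a, b, g, h}  B7 = {d, i, j, k}  B8 = {a, d, e, f}
Tree: B1–B2, B1–B3, B2–B4, B1–B5, B2–B6, B3–B7, B4–B8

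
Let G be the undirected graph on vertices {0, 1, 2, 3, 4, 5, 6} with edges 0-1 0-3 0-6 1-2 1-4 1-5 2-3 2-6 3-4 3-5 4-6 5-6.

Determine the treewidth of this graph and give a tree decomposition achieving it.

Treewidth 3.
One such decomposition:
Bags: B1 = {0, 1, 3, 6}  B2 = {1, 3, 5, 6}  B3 = {1, 2, 3, 6}  B4 = {1, 3, 4, 6}
Tree: B1–B2, B2–B3, B3–B4

Each bag holds 4 vertices, so the decomposition has width 3, which upper-bounds the treewidth. For the lower bound: the 4 vertex sets {0,1}, {5,6}, {3}, {2} are disjoint, each induces a connected subgraph, and every pair is joined by at least one edge of G. Contracting each set to a single vertex therefore yields K_{4} as a minor, and since treewidth is minor-monotone, tw(G) ≥ tw(K_{4}) = 3. The upper and lower bounds meet at 3, so that is the treewidth.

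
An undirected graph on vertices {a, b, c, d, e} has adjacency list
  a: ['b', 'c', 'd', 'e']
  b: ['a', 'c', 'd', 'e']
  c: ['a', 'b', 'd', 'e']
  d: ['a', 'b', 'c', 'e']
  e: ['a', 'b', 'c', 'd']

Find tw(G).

4

A width-4 tree decomposition is:
Bags: B1 = {a, b, c, d, e}
Tree: (single bag)
A single bag containing all 5 vertices is trivially a valid decomposition of width 4. On the other hand G contains the 5-clique {a, b, c, d, e}. A clique must lie in a single bag of any decomposition, so no decomposition can have width below 4. Hence tw(G) = 4 exactly.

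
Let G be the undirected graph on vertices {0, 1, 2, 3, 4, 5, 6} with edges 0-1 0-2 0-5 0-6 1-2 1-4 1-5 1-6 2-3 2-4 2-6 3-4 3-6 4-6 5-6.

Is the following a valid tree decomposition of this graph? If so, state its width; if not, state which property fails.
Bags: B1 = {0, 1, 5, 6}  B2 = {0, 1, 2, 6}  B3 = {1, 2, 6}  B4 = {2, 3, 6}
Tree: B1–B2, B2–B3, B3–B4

A tree decomposition must satisfy three properties: every vertex lies in some bag; for every edge, both endpoints lie together in some bag; and for every vertex, the bags containing it form a connected subtree. Here vertex 4 appears in no bag, so the decomposition is invalid.

No — vertex 4 appears in no bag.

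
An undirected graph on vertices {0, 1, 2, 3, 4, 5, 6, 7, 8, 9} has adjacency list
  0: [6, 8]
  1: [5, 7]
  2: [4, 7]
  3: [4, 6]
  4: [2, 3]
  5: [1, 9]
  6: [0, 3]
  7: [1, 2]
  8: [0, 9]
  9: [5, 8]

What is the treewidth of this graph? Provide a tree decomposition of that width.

Treewidth 2.
Bags: B1 = {1, 5, 9}  B2 = {1, 7, 9}  B3 = {2, 7, 9}  B4 = {2, 4, 9}  B5 = {3, 4, 9}  B6 = {3, 6, 9}  B7 = {0, 6, 9}  B8 = {0, 8, 9}
Tree: B1–B2, B2–B3, B3–B4, B4–B5, B5–B6, B6–B7, B7–B8

Every bag has size at most 3, so the width is 3 − 1 = 2 and tw(G) ≤ 2. The edges 9–5–1–7–2–4–3–6–0–8–9 form a cycle, so G is not a tree and its treewidth is at least 2. Hence tw(G) = 2 exactly.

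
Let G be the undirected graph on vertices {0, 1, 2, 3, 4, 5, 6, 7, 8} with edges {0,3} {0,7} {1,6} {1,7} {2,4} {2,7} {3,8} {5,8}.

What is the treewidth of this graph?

A width-1 tree decomposition is:
Bags: B1 = {0, 7}  B2 = {2, 7}  B3 = {1, 7}  B4 = {0, 3}  B5 = {1, 6}  B6 = {3, 8}  B7 = {2, 4}  B8 = {5, 8}
Tree: B1–B2, B1–B3, B1–B4, B3–B5, B4–B6, B2–B7, B6–B8
Each bag holds 2 vertices, so the decomposition has width 1, which upper-bounds the treewidth. Any graph with an edge has treewidth ≥ 1, and G has the edge 7–0. The upper and lower bounds meet at 1, so that is the treewidth.

1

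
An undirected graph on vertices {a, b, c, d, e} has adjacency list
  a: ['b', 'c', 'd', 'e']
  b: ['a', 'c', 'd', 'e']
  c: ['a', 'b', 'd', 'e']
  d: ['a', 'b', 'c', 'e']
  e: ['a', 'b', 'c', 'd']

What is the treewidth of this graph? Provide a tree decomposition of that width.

With just one bag of size 5, the width is 5 − 1 = 4, so tw(G) ≤ 4. On the other hand G contains the 5-clique {a, b, c, d, e}. A clique must lie in a single bag of any decomposition, so no decomposition can have width below 4. Hence tw(G) = 4 exactly.

Treewidth 4.
Bags: B1 = {a, b, c, d, e}
Tree: (single bag)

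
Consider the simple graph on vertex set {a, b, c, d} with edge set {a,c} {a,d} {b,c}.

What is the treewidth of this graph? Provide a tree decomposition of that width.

Treewidth 1.
One optimal decomposition is:
Bags: B1 = {b, c}  B2 = {a, c}  B3 = {a, d}
Tree: B1–B2, B2–B3

Each bag holds 2 vertices, so the decomposition has width 1, which upper-bounds the treewidth. G has an edge, so its treewidth is at least 1. The upper and lower bounds meet at 1, so that is the treewidth.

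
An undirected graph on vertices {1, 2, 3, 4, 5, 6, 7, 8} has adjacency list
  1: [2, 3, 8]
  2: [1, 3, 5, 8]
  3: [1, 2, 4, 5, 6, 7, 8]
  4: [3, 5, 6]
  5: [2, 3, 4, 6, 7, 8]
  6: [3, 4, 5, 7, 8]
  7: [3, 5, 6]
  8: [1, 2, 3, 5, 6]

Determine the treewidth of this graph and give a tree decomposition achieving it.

Treewidth 3.
One such decomposition:
Bags: B1 = {3, 5, 6, 7}  B2 = {3, 4, 5, 6}  B3 = {3, 5, 6, 8}  B4 = {2, 3, 5, 8}  B5 = {1, 2, 3, 8}
Tree: B1–B2, B2–B3, B3–B4, B4–B5

The largest bag has 4 vertices, giving width 3; this decomposition certifies tw(G) ≤ 3. Conversely, {1, 2, 3, 8} is a clique of size 4, and the vertices of any clique must share a bag in every tree decomposition; so some bag has ≥ 4 vertices and tw(G) ≥ 3. Combining the bounds, tw(G) = 3.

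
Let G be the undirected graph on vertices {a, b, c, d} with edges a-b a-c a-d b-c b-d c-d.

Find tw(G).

3

A width-3 tree decomposition is:
Bags: B1 = {a, b, c, d}
Tree: (single bag)
With just one bag of size 4, the width is 4 − 1 = 3, so tw(G) ≤ 3. For the lower bound, the 4 vertices {a, b, c, d} are pairwise adjacent, and any tree decomposition puts a clique entirely inside one bag — forcing width ≥ 3. Hence tw(G) = 3 exactly.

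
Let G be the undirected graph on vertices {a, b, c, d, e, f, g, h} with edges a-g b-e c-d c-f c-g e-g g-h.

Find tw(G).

1

A width-1 tree decomposition is:
Bags: B1 = {b, e}  B2 = {e, g}  B3 = {a, g}  B4 = {g, h}  B5 = {c, g}  B6 = {c, d}  B7 = {c, f}
Tree: B1–B2, B2–B3, B2–B4, B4–B5, B5–B6, B5–B7
Each bag holds 2 vertices, so the decomposition has width 1, which upper-bounds the treewidth. G has an edge, so its treewidth is at least 1. Therefore the treewidth is 1.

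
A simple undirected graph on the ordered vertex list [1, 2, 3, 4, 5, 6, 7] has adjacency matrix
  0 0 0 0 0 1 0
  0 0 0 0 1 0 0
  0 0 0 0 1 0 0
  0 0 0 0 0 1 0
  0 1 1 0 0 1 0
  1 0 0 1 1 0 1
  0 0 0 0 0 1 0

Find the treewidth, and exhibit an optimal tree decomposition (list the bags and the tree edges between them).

Treewidth 1.
One optimal decomposition is:
Bags: B1 = {3, 5}  B2 = {5, 6}  B3 = {2, 5}  B4 = {4, 6}  B5 = {6, 7}  B6 = {1, 6}
Tree: B1–B2, B1–B3, B2–B4, B2–B5, B2–B6

Each bag holds 2 vertices, so the decomposition has width 1, which upper-bounds the treewidth. G has an edge, so its treewidth is at least 1. Therefore the treewidth is 1.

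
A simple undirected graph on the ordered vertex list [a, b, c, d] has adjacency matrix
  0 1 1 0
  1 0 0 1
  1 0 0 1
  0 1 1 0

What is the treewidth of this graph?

2

A width-2 tree decomposition is:
Bags: B1 = {a, b, c}  B2 = {b, c, d}
Tree: B1–B2
Every bag has size at most 3, so the width is 3 − 1 = 2 and tw(G) ≤ 2. For the lower bound, G contains the cycle c–a–b–d–c, so G is not a forest; only forests have treewidth ≤ 1, hence tw(G) ≥ 2. Combining the bounds, tw(G) = 2.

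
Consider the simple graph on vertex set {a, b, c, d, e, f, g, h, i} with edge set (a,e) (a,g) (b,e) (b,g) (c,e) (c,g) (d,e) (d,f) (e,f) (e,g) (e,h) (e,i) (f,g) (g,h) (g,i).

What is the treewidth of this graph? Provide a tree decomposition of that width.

Every bag has size at most 3, so the width is 3 − 1 = 2 and tw(G) ≤ 2. Conversely, {d, e, f} is a clique of size 3, and the vertices of any clique must share a bag in every tree decomposition; so some bag has ≥ 3 vertices and tw(G) ≥ 2. Hence tw(G) = 2 exactly.

Treewidth 2.
One such decomposition:
Bags: B1 = {e, g, i}  B2 = {a, e, g}  B3 = {b, e, g}  B4 = {e, f, g}  B5 = {c, e, g}  B6 = {d, e, f}  B7 = {e, g, h}
Tree: B1–B2, B1–B3, B1–B4, B3–B5, B4–B6, B3–B7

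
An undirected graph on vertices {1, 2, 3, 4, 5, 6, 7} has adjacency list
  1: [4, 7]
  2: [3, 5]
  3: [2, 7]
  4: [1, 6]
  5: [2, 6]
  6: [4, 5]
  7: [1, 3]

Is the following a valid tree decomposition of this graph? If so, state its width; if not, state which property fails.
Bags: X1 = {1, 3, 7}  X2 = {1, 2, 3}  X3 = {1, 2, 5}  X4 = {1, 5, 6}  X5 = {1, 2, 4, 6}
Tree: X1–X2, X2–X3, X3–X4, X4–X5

A tree decomposition must satisfy three properties: every vertex lies in some bag; for every edge, both endpoints lie together in some bag; and for every vertex, the bags containing it form a connected subtree. Here bags containing vertex 2 are not connected in the tree, so the decomposition is invalid.

No — bags containing vertex 2 are not connected in the tree.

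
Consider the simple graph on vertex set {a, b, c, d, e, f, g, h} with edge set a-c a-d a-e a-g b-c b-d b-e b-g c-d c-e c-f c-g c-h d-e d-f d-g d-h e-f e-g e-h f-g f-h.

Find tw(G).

A width-4 tree decomposition is:
Bags: B1 = {c, d, e, f, g}  B2 = {b, c, d, e, g}  B3 = {a, c, d, e, g}  B4 = {c, d, e, f, h}
Tree: B1–B2, B1–B3, B1–B4
The largest bag has 5 vertices, giving width 4; this decomposition certifies tw(G) ≤ 4. On the other hand G contains the 5-clique {c, d, e, f, g}. A clique must lie in a single bag of any decomposition, so no decomposition can have width below 4. The upper and lower bounds meet at 4, so that is the treewidth.

4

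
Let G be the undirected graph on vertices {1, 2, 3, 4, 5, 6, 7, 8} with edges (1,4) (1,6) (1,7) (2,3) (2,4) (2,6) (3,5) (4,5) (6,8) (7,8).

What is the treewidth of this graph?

A width-2 tree decomposition is:
Bags: B1 = {6, 7, 8}  B2 = {1, 6, 7}  B3 = {1, 2, 6}  B4 = {1, 2, 4}  B5 = {2, 3, 4}  B6 = {3, 4, 5}
Tree: B1–B2, B2–B3, B3–B4, B4–B5, B5–B6
The largest bag has 3 vertices, giving width 2; this decomposition certifies tw(G) ≤ 2. The edges 8–7–1–6–8 form a cycle, so G is not a tree and its treewidth is at least 2. Therefore the treewidth is 2.

2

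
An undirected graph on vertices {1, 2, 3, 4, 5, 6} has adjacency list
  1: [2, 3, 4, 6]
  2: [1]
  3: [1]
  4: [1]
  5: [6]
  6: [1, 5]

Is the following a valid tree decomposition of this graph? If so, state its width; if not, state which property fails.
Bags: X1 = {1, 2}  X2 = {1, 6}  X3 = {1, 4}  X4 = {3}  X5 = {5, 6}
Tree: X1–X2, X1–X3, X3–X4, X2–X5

A tree decomposition must satisfy three properties: every vertex lies in some bag; for every edge, both endpoints lie together in some bag; and for every vertex, the bags containing it form a connected subtree. Here edge (1,3) lies in no bag, so the decomposition is invalid.

No — edge (1,3) lies in no bag.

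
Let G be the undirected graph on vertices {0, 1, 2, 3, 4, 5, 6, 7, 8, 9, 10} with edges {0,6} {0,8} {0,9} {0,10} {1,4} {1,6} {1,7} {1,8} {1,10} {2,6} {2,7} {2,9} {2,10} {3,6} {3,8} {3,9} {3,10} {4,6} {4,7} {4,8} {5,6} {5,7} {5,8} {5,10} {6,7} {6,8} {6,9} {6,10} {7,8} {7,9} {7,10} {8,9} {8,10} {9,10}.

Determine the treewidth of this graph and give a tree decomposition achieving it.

Treewidth 4.
One optimal decomposition is:
Bags: B1 = {6, 7, 8, 9, 10}  B2 = {0, 6, 8, 9, 10}  B3 = {5, 6, 7, 8, 10}  B4 = {1, 6, 7, 8, 10}  B5 = {1, 4, 6, 7, 8}  B6 = {2, 6, 7, 9, 10}  B7 = {3, 6, 8, 9, 10}
Tree: B1–B2, B1–B3, B1–B4, B4–B5, B1–B6, B1–B7

The largest bag has 5 vertices, giving width 4; this decomposition certifies tw(G) ≤ 4. Conversely, {0, 6, 8, 9, 10} is a clique of size 5, and the vertices of any clique must share a bag in every tree decomposition; so some bag has ≥ 5 vertices and tw(G) ≥ 4. Hence tw(G) = 4 exactly.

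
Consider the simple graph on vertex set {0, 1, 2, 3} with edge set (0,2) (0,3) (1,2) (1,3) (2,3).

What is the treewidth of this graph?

2

A width-2 tree decomposition is:
Bags: B1 = {0, 2, 3}  B2 = {1, 2, 3}
Tree: B1–B2
Every bag has size at most 3, so the width is 3 − 1 = 2 and tw(G) ≤ 2. On the other hand G contains the 3-clique {0, 2, 3}. A clique must lie in a single bag of any decomposition, so no decomposition can have width below 2. Therefore the treewidth is 2.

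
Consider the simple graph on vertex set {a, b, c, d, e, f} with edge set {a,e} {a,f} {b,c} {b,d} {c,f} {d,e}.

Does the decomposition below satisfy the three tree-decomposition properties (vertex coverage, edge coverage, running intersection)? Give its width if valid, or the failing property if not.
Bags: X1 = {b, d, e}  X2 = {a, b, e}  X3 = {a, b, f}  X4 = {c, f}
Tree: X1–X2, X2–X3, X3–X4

A tree decomposition must satisfy three properties: every vertex lies in some bag; for every edge, both endpoints lie together in some bag; and for every vertex, the bags containing it form a connected subtree. Here edge (b,c) lies in no bag, so the decomposition is invalid.

No — edge (b,c) lies in no bag.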